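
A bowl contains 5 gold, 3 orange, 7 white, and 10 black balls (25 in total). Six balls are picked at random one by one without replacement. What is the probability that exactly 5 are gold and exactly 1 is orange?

3/177100

Unordered draws without replacement: count favorable combinations over C(25,6).
Favorable = C(5,5) · C(3,1) · C(7,0) · C(10,0) = 3; total = C(25,6) = 177100.
P = 3/177100 = 3/177100 ≈ 0.0000.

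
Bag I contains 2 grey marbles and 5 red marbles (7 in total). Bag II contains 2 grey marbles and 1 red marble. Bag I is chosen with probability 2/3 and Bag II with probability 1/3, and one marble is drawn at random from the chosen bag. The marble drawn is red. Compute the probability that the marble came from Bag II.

P(red | Bag I) = 5/7; P(red | Bag II) = 1/3.
P(red) = 2/3·5/7 + 1/3·1/3 = 37/63.
By Bayes' rule, P(Bag II | red) = 1/9 / 37/63 = 7/37 ≈ 0.1892.

7/37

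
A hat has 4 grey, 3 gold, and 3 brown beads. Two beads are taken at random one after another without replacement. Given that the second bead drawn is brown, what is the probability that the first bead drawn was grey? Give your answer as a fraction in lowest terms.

P(first=grey and the second bead drawn is brown) = (4/10)·(3/9) = 2/15.
P(the second bead drawn is brown) = Σ over first color = 2/15 + 1/10 + 1/15 = 3/10.
By Bayes, P(first=grey | the second bead drawn is brown) = 2/15 / 3/10 = 4/9 ≈ 0.4444.

4/9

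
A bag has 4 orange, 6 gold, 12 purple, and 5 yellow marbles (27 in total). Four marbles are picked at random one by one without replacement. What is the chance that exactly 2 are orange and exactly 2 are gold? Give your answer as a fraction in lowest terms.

1/195

Unordered draws without replacement: count favorable combinations over C(27,4).
Favorable = C(4,2) · C(6,2) · C(12,0) · C(5,0) = 90; total = C(27,4) = 17550.
P = 90/17550 = 1/195 ≈ 0.0051.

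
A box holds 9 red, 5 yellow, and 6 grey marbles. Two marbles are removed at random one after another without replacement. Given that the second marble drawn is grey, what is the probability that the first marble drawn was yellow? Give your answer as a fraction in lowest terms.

5/19

P(first=yellow and the second marble drawn is grey) = (5/20)·(6/19) = 3/38.
P(the second marble drawn is grey) = Σ over first color = 27/190 + 3/38 + 3/38 = 3/10.
By Bayes, P(first=yellow | the second marble drawn is grey) = 3/38 / 3/10 = 5/19 ≈ 0.2632.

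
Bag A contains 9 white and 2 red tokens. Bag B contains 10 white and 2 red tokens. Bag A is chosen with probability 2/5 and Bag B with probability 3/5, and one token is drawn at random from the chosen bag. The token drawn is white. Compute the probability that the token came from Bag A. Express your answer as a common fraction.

36/91

P(white | Bag A) = 9/11; P(white | Bag B) = 5/6.
P(white) = 2/5·9/11 + 3/5·5/6 = 91/110.
By Bayes' rule, P(Bag A | white) = 18/55 / 91/110 = 36/91 ≈ 0.3956.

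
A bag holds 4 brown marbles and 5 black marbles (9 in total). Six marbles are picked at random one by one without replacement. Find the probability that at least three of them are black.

37/42

Sum the hypergeometric tail for j = 3,…,5 black marbles.
Favorable = C(5,3)·C(4,3) + C(5,4)·C(4,2) + C(5,5)·C(4,1) = 74; total = C(9,6) = 84.
P = 74/84 = 37/42 ≈ 0.8810.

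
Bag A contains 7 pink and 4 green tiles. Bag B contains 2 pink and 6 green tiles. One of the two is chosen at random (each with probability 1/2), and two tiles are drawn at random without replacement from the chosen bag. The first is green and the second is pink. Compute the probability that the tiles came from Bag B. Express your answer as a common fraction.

P(E | Bag A) = 14/55; P(E | Bag B) = 3/14.
P(E) = 1/2·14/55 + 1/2·3/14 = 361/1540.
By Bayes' rule, P(Bag B | E) = 3/28 / 361/1540 = 165/361 ≈ 0.4571.

165/361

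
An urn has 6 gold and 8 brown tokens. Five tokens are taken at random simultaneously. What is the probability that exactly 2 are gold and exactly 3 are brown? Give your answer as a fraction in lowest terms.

Unordered draws without replacement: count favorable combinations over C(14,5).
Favorable = C(6,2) · C(8,3) = 840; total = C(14,5) = 2002.
P = 840/2002 = 60/143 ≈ 0.4196.

60/143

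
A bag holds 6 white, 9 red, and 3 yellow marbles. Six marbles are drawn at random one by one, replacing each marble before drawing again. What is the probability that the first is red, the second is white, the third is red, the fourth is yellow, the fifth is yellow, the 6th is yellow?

Multiply the conditional probability of each draw in order, with replacement (the composition resets each draw).
P = (9/18) · (6/18) · (9/18) · (3/18) · (3/18) · (3/18) = 1/2592 ≈ 0.0004.

1/2592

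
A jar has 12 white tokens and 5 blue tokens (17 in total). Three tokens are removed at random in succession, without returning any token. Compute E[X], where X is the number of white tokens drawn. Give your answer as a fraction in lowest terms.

By linearity of expectation, E[X] = Σ P(draw i is white); by symmetry each draw (even without replacement) has P(white) = 12/17.
E[X] = 3 · 12/17 = 36/17 ≈ 2.1176.

36/17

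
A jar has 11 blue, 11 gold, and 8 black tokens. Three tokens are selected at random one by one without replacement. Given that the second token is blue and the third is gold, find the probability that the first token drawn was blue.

5/14

P(first=blue and the second token is blue and the third is gold) = (11/30)·(10/29)·(11/28) = 121/2436.
P(E) = Σ over first color = 121/2436 + 121/2436 + 121/3045 = 121/870.
By Bayes, P(first=blue | E) = 121/2436 / 121/870 = 5/14 ≈ 0.3571.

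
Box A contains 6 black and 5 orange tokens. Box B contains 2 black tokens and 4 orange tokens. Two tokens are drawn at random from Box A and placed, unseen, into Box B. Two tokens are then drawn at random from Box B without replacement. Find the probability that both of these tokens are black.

19/154

Condition on how many of the transferred tokens are black (from Box A: 6 black of 11; then Box B has 8 total).
  0 black: C(6,0)C(5,2)/C(11,2) = 2/11; then P = C(2,2)/C(8,2) = 1/28
  1 black: C(6,1)C(5,1)/C(11,2) = 6/11; then P = C(3,2)/C(8,2) = 3/28
  2 black: C(6,2)C(5,0)/C(11,2) = 3/11; then P = C(4,2)/C(8,2) = 3/14
P(both black) = 19/154 ≈ 0.1234.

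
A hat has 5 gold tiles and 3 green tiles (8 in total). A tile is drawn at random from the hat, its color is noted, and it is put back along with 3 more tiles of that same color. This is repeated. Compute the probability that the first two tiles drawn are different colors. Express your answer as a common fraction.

Either gold then green, or green then gold; after the first draw the total is 11.
P = (5/8)·(3/11) + (3/8)·(5/11) = 15/44 ≈ 0.3409.

15/44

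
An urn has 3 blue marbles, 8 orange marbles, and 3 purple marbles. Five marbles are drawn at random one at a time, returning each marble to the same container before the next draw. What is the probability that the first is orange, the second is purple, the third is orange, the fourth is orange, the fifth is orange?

384/16807

Multiply the conditional probability of each draw in order, with replacement (the composition resets each draw).
P = (8/14) · (3/14) · (8/14) · (8/14) · (8/14) = 384/16807 ≈ 0.0228.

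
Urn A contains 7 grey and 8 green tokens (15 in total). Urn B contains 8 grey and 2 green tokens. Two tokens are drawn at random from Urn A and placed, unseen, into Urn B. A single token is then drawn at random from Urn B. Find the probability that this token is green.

23/90

Condition on how many of the transferred tokens are green (from Urn A: 8 green of 15; then Urn B has 12 total).
  0 green: C(8,0)C(7,2)/C(15,2) = 1/5; then P = 2/12
  1 green: C(8,1)C(7,1)/C(15,2) = 8/15; then P = 3/12
  2 green: C(8,2)C(7,0)/C(15,2) = 4/15; then P = 4/12
P(green from Urn B) = 23/90 ≈ 0.2556.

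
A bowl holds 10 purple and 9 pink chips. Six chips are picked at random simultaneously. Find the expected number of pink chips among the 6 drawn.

By linearity of expectation, E[X] = Σ P(draw i is pink); by symmetry each draw (even without replacement) has P(pink) = 9/19.
E[X] = 6 · 9/19 = 54/19 ≈ 2.8421.

54/19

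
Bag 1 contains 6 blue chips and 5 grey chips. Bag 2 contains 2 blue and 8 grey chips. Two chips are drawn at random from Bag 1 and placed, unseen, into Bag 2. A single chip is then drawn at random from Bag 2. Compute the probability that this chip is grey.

49/66

Condition on how many of the transferred chips are grey (from Bag 1: 5 grey of 11; then Bag 2 has 12 total).
  0 grey: C(5,0)C(6,2)/C(11,2) = 3/11; then P = 8/12
  1 grey: C(5,1)C(6,1)/C(11,2) = 6/11; then P = 9/12
  2 grey: C(5,2)C(6,0)/C(11,2) = 2/11; then P = 10/12
P(grey from Bag 2) = 49/66 ≈ 0.7424.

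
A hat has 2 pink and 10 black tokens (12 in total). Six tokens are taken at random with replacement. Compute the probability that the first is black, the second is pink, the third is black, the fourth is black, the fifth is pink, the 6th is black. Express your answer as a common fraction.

625/46656

Multiply the conditional probability of each draw in order, with replacement (the composition resets each draw).
P = (10/12) · (2/12) · (10/12) · (10/12) · (2/12) · (10/12) = 625/46656 ≈ 0.0134.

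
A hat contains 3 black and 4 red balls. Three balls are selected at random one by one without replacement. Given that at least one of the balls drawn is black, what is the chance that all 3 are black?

P(all 3 black) = C(3,3)/C(7,3) = 1/35; P(at least one black) = 1 − C(4,3)/C(7,3) = 31/35.
Since 'all 3 black' ⊆ 'at least one black', P(all 3 | at least one) = 1/35 / 31/35 = 1/31 ≈ 0.0323.

1/31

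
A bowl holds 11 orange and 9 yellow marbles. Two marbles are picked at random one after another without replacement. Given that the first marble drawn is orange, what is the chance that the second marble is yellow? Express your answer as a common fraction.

After removing 1 orange, the bowl has 9 yellow out of 19 remaining.
P(second is yellow | given) = 9/19 ≈ 0.4737.

9/19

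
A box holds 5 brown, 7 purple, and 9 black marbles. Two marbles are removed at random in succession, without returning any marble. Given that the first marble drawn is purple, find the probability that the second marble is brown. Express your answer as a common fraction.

After removing 1 purple, the box has 5 brown out of 20 remaining.
P(second is brown | given) = 5/20 = 1/4 ≈ 0.2500.

1/4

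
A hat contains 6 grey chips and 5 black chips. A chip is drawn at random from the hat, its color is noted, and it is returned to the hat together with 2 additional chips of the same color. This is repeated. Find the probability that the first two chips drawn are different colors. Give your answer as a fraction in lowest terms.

60/143

Either black then grey, or grey then black; after the first draw the total is 13.
P = (5/11)·(6/13) + (6/11)·(5/13) = 60/143 ≈ 0.4196.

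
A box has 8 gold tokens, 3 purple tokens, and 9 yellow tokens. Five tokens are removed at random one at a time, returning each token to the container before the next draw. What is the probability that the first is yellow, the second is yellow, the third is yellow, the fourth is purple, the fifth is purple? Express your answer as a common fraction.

Multiply the conditional probability of each draw in order, with replacement (the composition resets each draw).
P = (9/20) · (9/20) · (9/20) · (3/20) · (3/20) = 6561/3200000 ≈ 0.0021.

6561/3200000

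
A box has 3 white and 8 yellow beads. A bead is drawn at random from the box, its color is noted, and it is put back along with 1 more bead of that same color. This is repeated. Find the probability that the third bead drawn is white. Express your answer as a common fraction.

Sum over the four possibilities for the first two draws (white/not-white each), tracking how the white count and total change by +1 per draw.
P(third is white) = 3/11 ≈ 0.2727. (In a Pólya urn every draw has the same marginal probability 3/11.)

3/11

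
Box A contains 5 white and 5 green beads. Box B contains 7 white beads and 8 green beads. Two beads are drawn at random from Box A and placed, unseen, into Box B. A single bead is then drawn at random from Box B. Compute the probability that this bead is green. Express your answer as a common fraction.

Condition on how many of the transferred beads are green (from Box A: 5 green of 10; then Box B has 17 total).
  0 green: C(5,0)C(5,2)/C(10,2) = 2/9; then P = 8/17
  1 green: C(5,1)C(5,1)/C(10,2) = 5/9; then P = 9/17
  2 green: C(5,2)C(5,0)/C(10,2) = 2/9; then P = 10/17
P(green from Box B) = 9/17 ≈ 0.5294.

9/17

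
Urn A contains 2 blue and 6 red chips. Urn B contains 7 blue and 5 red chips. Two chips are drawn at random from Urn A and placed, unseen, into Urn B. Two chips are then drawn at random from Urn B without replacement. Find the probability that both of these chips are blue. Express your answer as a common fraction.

687/2548

Condition on how many of the transferred chips are blue (from Urn A: 2 blue of 8; then Urn B has 14 total).
  0 blue: C(2,0)C(6,2)/C(8,2) = 15/28; then P = C(7,2)/C(14,2) = 3/13
  1 blue: C(2,1)C(6,1)/C(8,2) = 3/7; then P = C(8,2)/C(14,2) = 4/13
  2 blue: C(2,2)C(6,0)/C(8,2) = 1/28; then P = C(9,2)/C(14,2) = 36/91
P(both blue) = 687/2548 ≈ 0.2696.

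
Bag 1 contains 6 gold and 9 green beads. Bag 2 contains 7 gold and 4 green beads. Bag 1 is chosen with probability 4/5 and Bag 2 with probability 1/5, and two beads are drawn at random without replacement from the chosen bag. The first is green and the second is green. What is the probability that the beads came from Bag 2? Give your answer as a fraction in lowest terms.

7/95

P(E | Bag 1) = 12/35; P(E | Bag 2) = 6/55.
P(E) = 4/5·12/35 + 1/5·6/55 = 114/385.
By Bayes' rule, P(Bag 2 | E) = 6/275 / 114/385 = 7/95 ≈ 0.0737.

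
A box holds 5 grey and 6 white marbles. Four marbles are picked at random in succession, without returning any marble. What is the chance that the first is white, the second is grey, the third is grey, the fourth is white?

Multiply the conditional probability of each draw in order, without replacement, so each draw removes one from its color and from the total.
P = (6/11) · (5/10) · (4/9) · (5/8) = 5/66 ≈ 0.0758.

5/66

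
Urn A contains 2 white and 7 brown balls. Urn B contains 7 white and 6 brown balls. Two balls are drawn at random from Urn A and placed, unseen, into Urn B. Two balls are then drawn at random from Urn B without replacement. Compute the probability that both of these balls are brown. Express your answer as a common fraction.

Condition on how many of the transferred balls are brown (from Urn A: 7 brown of 9; then Urn B has 15 total).
  0 brown: C(7,0)C(2,2)/C(9,2) = 1/36; then P = C(6,2)/C(15,2) = 1/7
  1 brown: C(7,1)C(2,1)/C(9,2) = 7/18; then P = C(7,2)/C(15,2) = 1/5
  2 brown: C(7,2)C(2,0)/C(9,2) = 7/12; then P = C(8,2)/C(15,2) = 4/15
P(both brown) = 299/1260 ≈ 0.2373.

299/1260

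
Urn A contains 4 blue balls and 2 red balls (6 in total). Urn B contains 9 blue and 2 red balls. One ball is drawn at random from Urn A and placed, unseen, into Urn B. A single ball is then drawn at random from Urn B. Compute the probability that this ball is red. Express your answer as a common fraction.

Condition on how many of the transferred balls are red (from Urn A: 2 red of 6; then Urn B has 12 total).
  0 red: C(2,0)C(4,1)/C(6,1) = 2/3; then P = 2/12
  1 red: C(2,1)C(4,0)/C(6,1) = 1/3; then P = 3/12
P(red from Urn B) = 7/36 ≈ 0.1944.

7/36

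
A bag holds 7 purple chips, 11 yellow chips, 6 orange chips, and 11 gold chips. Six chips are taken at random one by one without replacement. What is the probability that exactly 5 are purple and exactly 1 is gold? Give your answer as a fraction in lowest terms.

Unordered draws without replacement: count favorable combinations over C(35,6).
Favorable = C(7,5) · C(11,0) · C(6,0) · C(11,1) = 231; total = C(35,6) = 1623160.
P = 231/1623160 = 3/21080 ≈ 0.0001.

3/21080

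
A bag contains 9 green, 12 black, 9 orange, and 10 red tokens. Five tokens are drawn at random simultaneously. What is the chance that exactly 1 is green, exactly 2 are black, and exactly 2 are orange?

297/9139

Unordered draws without replacement: count favorable combinations over C(40,5).
Favorable = C(9,1) · C(12,2) · C(9,2) · C(10,0) = 21384; total = C(40,5) = 658008.
P = 21384/658008 = 297/9139 ≈ 0.0325.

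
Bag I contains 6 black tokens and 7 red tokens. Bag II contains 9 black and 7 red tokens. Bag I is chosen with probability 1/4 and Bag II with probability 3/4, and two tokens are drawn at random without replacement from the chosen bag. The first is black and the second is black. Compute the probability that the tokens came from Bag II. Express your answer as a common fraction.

117/142

P(E | Bag I) = 5/26; P(E | Bag II) = 3/10.
P(E) = 1/4·5/26 + 3/4·3/10 = 71/260.
By Bayes' rule, P(Bag II | E) = 9/40 / 71/260 = 117/142 ≈ 0.8239.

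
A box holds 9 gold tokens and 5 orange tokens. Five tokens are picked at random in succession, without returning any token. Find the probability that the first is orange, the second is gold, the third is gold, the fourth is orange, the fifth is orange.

Multiply the conditional probability of each draw in order, without replacement, so each draw removes one from its color and from the total.
P = (5/14) · (9/13) · (8/12) · (4/11) · (3/10) = 18/1001 ≈ 0.0180.

18/1001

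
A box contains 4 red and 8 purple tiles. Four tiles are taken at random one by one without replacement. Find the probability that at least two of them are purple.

Sum the hypergeometric tail for j = 2,…,4 purple tiles.
Favorable = C(8,2)·C(4,2) + C(8,3)·C(4,1) + C(8,4)·C(4,0) = 462; total = C(12,4) = 495.
P = 462/495 = 14/15 ≈ 0.9333.

14/15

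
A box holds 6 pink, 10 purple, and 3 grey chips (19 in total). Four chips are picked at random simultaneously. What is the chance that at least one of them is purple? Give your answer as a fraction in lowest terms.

625/646

Use the complement: P(at least one purple) = 1 − P(no purple).
P(none) = C(9,4)/C(19,4) = 126/3876.
So P = 1 − 126/3876 = 625/646 ≈ 0.9675.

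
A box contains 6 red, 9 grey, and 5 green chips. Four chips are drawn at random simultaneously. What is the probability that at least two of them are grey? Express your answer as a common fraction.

Sum the hypergeometric tail for j = 2,…,4 grey chips.
Favorable = C(9,2)·C(11,2) + C(9,3)·C(11,1) + C(9,4)·C(11,0) = 3030; total = C(20,4) = 4845.
P = 3030/4845 = 202/323 ≈ 0.6254.

202/323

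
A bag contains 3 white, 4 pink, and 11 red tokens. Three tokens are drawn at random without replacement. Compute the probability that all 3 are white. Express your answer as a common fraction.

1/816

Unordered draws without replacement: count favorable combinations over C(18,3).
Favorable = C(3,3) · C(4,0) · C(11,0) = 1; total = C(18,3) = 816.
P = 1/816 = 1/816 ≈ 0.0012.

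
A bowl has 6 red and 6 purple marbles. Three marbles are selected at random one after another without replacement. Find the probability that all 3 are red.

1/11

Unordered draws without replacement: count favorable combinations over C(12,3).
Favorable = C(6,3) · C(6,0) = 20; total = C(12,3) = 220.
P = 20/220 = 1/11 ≈ 0.0909.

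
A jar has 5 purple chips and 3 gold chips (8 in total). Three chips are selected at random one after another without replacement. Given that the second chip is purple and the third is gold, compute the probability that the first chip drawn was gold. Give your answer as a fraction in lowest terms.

1/3

P(first=gold and the second chip is purple and the third is gold) = (3/8)·(5/7)·(2/6) = 5/56.
P(E) = Σ over first color = 5/28 + 5/56 = 15/56.
By Bayes, P(first=gold | E) = 5/56 / 15/56 = 1/3 ≈ 0.3333.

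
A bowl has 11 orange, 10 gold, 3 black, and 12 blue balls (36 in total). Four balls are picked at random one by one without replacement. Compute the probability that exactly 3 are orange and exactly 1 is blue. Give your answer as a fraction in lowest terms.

Unordered draws without replacement: count favorable combinations over C(36,4).
Favorable = C(11,3) · C(10,0) · C(3,0) · C(12,1) = 1980; total = C(36,4) = 58905.
P = 1980/58905 = 4/119 ≈ 0.0336.

4/119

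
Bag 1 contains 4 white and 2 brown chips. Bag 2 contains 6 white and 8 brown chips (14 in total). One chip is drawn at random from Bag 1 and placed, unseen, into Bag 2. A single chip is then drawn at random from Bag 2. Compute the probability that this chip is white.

4/9

Condition on how many of the transferred chips are white (from Bag 1: 4 white of 6; then Bag 2 has 15 total).
  0 white: C(4,0)C(2,1)/C(6,1) = 1/3; then P = 6/15
  1 white: C(4,1)C(2,0)/C(6,1) = 2/3; then P = 7/15
P(white from Bag 2) = 4/9 ≈ 0.4444.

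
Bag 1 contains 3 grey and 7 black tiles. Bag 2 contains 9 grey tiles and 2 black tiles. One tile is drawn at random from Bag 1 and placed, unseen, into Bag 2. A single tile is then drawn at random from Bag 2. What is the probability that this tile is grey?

Condition on how many of the transferred tiles are grey (from Bag 1: 3 grey of 10; then Bag 2 has 12 total).
  0 grey: C(3,0)C(7,1)/C(10,1) = 7/10; then P = 9/12
  1 grey: C(3,1)C(7,0)/C(10,1) = 3/10; then P = 10/12
P(grey from Bag 2) = 31/40 ≈ 0.7750.

31/40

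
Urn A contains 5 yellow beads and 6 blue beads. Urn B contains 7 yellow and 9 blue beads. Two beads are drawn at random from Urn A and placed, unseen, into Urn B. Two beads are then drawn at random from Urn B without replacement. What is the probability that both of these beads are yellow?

101/561

Condition on how many of the transferred beads are yellow (from Urn A: 5 yellow of 11; then Urn B has 18 total).
  0 yellow: C(5,0)C(6,2)/C(11,2) = 3/11; then P = C(7,2)/C(18,2) = 7/51
  1 yellow: C(5,1)C(6,1)/C(11,2) = 6/11; then P = C(8,2)/C(18,2) = 28/153
  2 yellow: C(5,2)C(6,0)/C(11,2) = 2/11; then P = C(9,2)/C(18,2) = 4/17
P(both yellow) = 101/561 ≈ 0.1800.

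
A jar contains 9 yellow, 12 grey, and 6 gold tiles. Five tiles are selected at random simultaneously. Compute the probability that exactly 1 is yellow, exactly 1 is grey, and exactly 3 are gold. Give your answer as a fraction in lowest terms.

Unordered draws without replacement: count favorable combinations over C(27,5).
Favorable = C(9,1) · C(12,1) · C(6,3) = 2160; total = C(27,5) = 80730.
P = 2160/80730 = 8/299 ≈ 0.0268.

8/299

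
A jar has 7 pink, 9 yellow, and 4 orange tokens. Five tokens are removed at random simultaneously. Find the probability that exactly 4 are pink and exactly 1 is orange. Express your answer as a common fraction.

35/3876

Unordered draws without replacement: count favorable combinations over C(20,5).
Favorable = C(7,4) · C(9,0) · C(4,1) = 140; total = C(20,5) = 15504.
P = 140/15504 = 35/3876 ≈ 0.0090.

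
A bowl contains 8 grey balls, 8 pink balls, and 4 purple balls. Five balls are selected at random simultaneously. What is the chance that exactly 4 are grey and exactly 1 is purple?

35/1938

Unordered draws without replacement: count favorable combinations over C(20,5).
Favorable = C(8,4) · C(8,0) · C(4,1) = 280; total = C(20,5) = 15504.
P = 280/15504 = 35/1938 ≈ 0.0181.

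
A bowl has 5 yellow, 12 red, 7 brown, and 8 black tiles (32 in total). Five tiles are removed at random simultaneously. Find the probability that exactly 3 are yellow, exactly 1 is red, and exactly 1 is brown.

15/3596

Unordered draws without replacement: count favorable combinations over C(32,5).
Favorable = C(5,3) · C(12,1) · C(7,1) · C(8,0) = 840; total = C(32,5) = 201376.
P = 840/201376 = 15/3596 ≈ 0.0042.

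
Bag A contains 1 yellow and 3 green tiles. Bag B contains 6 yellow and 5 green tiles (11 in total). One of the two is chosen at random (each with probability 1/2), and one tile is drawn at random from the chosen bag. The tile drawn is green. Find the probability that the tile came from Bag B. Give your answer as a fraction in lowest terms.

P(green | Bag A) = 3/4; P(green | Bag B) = 5/11.
P(green) = 1/2·3/4 + 1/2·5/11 = 53/88.
By Bayes' rule, P(Bag B | green) = 5/22 / 53/88 = 20/53 ≈ 0.3774.

20/53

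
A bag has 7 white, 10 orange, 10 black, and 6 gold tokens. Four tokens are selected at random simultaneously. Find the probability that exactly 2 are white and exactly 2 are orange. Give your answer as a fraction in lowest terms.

63/2728

Unordered draws without replacement: count favorable combinations over C(33,4).
Favorable = C(7,2) · C(10,2) · C(10,0) · C(6,0) = 945; total = C(33,4) = 40920.
P = 945/40920 = 63/2728 ≈ 0.0231.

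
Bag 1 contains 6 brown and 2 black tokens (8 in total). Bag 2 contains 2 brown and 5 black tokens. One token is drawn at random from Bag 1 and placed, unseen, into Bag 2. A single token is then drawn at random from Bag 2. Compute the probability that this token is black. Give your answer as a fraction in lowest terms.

Condition on how many of the transferred tokens are black (from Bag 1: 2 black of 8; then Bag 2 has 8 total).
  0 black: C(2,0)C(6,1)/C(8,1) = 3/4; then P = 5/8
  1 black: C(2,1)C(6,0)/C(8,1) = 1/4; then P = 6/8
P(black from Bag 2) = 21/32 ≈ 0.6562.

21/32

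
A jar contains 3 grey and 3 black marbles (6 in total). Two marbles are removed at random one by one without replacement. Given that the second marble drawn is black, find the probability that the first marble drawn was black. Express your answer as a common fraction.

P(first=black and the second marble drawn is black) = (3/6)·(2/5) = 1/5.
P(the second marble drawn is black) = Σ over first color = 3/10 + 1/5 = 1/2.
By Bayes, P(first=black | the second marble drawn is black) = 1/5 / 1/2 = 2/5 ≈ 0.4000.

2/5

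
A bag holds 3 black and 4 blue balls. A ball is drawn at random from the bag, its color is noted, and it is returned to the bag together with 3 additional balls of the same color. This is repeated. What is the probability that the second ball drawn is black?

3/7

Condition on the first draw. If first is black (prob 3/7), second-black has prob (6)/(10); if not (prob 4/7), it has prob 3/(10).
P = (3/7)·(6/10) + (4/7)·(3/10) = 3/7 ≈ 0.4286.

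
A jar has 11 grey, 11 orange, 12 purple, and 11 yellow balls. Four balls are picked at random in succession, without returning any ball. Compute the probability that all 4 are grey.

2/903

Unordered draws without replacement: count favorable combinations over C(45,4).
Favorable = C(11,4) · C(11,0) · C(12,0) · C(11,0) = 330; total = C(45,4) = 148995.
P = 330/148995 = 2/903 ≈ 0.0022.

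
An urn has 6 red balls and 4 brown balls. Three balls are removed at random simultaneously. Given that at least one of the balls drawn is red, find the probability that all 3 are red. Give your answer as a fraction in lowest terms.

P(all 3 red) = C(6,3)/C(10,3) = 1/6; P(at least one red) = 1 − C(4,3)/C(10,3) = 29/30.
Since 'all 3 red' ⊆ 'at least one red', P(all 3 | at least one) = 1/6 / 29/30 = 5/29 ≈ 0.1724.

5/29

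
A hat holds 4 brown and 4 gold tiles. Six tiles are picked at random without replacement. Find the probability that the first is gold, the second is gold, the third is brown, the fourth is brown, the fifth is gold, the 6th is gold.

1/70

Multiply the conditional probability of each draw in order, without replacement, so each draw removes one from its color and from the total.
P = (4/8) · (3/7) · (4/6) · (3/5) · (2/4) · (1/3) = 1/70 ≈ 0.0143.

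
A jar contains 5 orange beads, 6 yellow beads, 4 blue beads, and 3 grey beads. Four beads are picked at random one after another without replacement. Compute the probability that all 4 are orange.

1/612

Unordered draws without replacement: count favorable combinations over C(18,4).
Favorable = C(5,4) · C(6,0) · C(4,0) · C(3,0) = 5; total = C(18,4) = 3060.
P = 5/3060 = 1/612 ≈ 0.0016.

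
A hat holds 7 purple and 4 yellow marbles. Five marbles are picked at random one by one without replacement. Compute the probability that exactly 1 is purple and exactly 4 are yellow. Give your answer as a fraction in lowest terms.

Unordered draws without replacement: count favorable combinations over C(11,5).
Favorable = C(7,1) · C(4,4) = 7; total = C(11,5) = 462.
P = 7/462 = 1/66 ≈ 0.0152.

1/66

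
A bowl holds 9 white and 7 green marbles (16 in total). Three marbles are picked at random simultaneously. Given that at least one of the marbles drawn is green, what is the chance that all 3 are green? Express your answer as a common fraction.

5/68

P(all 3 green) = C(7,3)/C(16,3) = 1/16; P(at least one green) = 1 − C(9,3)/C(16,3) = 17/20.
Since 'all 3 green' ⊆ 'at least one green', P(all 3 | at least one) = 1/16 / 17/20 = 5/68 ≈ 0.0735.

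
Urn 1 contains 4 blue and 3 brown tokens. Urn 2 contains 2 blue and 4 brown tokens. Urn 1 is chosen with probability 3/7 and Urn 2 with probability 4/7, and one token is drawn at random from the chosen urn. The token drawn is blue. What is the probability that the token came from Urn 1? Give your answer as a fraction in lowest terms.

9/16

P(blue | Urn 1) = 4/7; P(blue | Urn 2) = 1/3.
P(blue) = 3/7·4/7 + 4/7·1/3 = 64/147.
By Bayes' rule, P(Urn 1 | blue) = 12/49 / 64/147 = 9/16 ≈ 0.5625.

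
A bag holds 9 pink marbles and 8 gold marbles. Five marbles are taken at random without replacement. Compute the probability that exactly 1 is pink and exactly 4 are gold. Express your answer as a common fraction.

Unordered draws without replacement: count favorable combinations over C(17,5).
Favorable = C(9,1) · C(8,4) = 630; total = C(17,5) = 6188.
P = 630/6188 = 45/442 ≈ 0.1018.

45/442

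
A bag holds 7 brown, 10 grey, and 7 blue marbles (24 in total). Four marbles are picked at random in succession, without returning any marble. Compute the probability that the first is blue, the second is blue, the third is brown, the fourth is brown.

7/1012

Multiply the conditional probability of each draw in order, without replacement, so each draw removes one from its color and from the total.
P = (7/24) · (6/23) · (7/22) · (6/21) = 7/1012 ≈ 0.0069.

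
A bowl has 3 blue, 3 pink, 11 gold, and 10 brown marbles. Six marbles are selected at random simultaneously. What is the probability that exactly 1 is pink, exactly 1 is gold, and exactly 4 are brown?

7/299

Unordered draws without replacement: count favorable combinations over C(27,6).
Favorable = C(3,0) · C(3,1) · C(11,1) · C(10,4) = 6930; total = C(27,6) = 296010.
P = 6930/296010 = 7/299 ≈ 0.0234.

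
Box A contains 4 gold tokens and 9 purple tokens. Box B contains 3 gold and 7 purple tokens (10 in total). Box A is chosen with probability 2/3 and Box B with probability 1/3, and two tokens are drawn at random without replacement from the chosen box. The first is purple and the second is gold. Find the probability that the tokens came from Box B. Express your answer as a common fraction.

P(E | Box A) = 3/13; P(E | Box B) = 7/30.
P(E) = 2/3·3/13 + 1/3·7/30 = 271/1170.
By Bayes' rule, P(Box B | E) = 7/90 / 271/1170 = 91/271 ≈ 0.3358.

91/271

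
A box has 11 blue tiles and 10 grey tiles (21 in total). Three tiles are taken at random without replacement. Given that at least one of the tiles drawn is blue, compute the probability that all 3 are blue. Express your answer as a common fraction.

P(all 3 blue) = C(11,3)/C(21,3) = 33/266; P(at least one blue) = 1 − C(10,3)/C(21,3) = 121/133.
Since 'all 3 blue' ⊆ 'at least one blue', P(all 3 | at least one) = 33/266 / 121/133 = 3/22 ≈ 0.1364.

3/22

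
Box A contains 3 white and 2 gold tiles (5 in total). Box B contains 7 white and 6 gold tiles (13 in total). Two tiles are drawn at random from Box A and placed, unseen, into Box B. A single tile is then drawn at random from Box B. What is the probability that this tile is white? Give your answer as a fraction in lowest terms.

Condition on how many of the transferred tiles are white (from Box A: 3 white of 5; then Box B has 15 total).
  0 white: C(3,0)C(2,2)/C(5,2) = 1/10; then P = 7/15
  1 white: C(3,1)C(2,1)/C(5,2) = 3/5; then P = 8/15
  2 white: C(3,2)C(2,0)/C(5,2) = 3/10; then P = 9/15
P(white from Box B) = 41/75 ≈ 0.5467.

41/75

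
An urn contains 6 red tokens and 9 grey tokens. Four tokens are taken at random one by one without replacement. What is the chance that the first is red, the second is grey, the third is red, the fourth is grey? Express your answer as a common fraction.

Multiply the conditional probability of each draw in order, without replacement, so each draw removes one from its color and from the total.
P = (6/15) · (9/14) · (5/13) · (8/12) = 6/91 ≈ 0.0659.

6/91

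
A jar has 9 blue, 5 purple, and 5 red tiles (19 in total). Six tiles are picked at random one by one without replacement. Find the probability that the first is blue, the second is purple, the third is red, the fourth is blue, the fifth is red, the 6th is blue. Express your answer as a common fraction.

5/1938

Multiply the conditional probability of each draw in order, without replacement, so each draw removes one from its color and from the total.
P = (9/19) · (5/18) · (5/17) · (8/16) · (4/15) · (7/14) = 5/1938 ≈ 0.0026.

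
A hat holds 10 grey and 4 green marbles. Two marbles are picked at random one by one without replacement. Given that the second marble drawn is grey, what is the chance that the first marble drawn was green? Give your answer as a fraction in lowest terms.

4/13

P(first=green and the second marble drawn is grey) = (4/14)·(10/13) = 20/91.
P(the second marble drawn is grey) = Σ over first color = 45/91 + 20/91 = 5/7.
By Bayes, P(first=green | the second marble drawn is grey) = 20/91 / 5/7 = 4/13 ≈ 0.3077.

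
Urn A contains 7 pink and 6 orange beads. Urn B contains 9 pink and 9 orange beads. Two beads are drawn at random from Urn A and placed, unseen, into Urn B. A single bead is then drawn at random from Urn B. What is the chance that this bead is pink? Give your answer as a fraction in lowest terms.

131/260

Condition on how many of the transferred beads are pink (from Urn A: 7 pink of 13; then Urn B has 20 total).
  0 pink: C(7,0)C(6,2)/C(13,2) = 5/26; then P = 9/20
  1 pink: C(7,1)C(6,1)/C(13,2) = 7/13; then P = 10/20
  2 pink: C(7,2)C(6,0)/C(13,2) = 7/26; then P = 11/20
P(pink from Urn B) = 131/260 ≈ 0.5038.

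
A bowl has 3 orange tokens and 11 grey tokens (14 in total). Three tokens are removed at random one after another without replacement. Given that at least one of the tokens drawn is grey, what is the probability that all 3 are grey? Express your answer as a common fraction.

P(all 3 grey) = C(11,3)/C(14,3) = 165/364; P(at least one grey) = 1 − C(3,3)/C(14,3) = 363/364.
Since 'all 3 grey' ⊆ 'at least one grey', P(all 3 | at least one) = 165/364 / 363/364 = 5/11 ≈ 0.4545.

5/11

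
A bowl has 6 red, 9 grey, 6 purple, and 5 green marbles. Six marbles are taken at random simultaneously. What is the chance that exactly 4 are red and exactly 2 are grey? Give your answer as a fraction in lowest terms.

54/23023

Unordered draws without replacement: count favorable combinations over C(26,6).
Favorable = C(6,4) · C(9,2) · C(6,0) · C(5,0) = 540; total = C(26,6) = 230230.
P = 540/230230 = 54/23023 ≈ 0.0023.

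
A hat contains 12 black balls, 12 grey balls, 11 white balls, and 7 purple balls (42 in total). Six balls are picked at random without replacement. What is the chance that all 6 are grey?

66/374699

Unordered draws without replacement: count favorable combinations over C(42,6).
Favorable = C(12,0) · C(12,6) · C(11,0) · C(7,0) = 924; total = C(42,6) = 5245786.
P = 924/5245786 = 66/374699 ≈ 0.0002.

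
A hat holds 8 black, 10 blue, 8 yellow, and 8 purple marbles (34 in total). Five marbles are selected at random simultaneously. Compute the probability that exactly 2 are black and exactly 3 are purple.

Unordered draws without replacement: count favorable combinations over C(34,5).
Favorable = C(8,2) · C(10,0) · C(8,0) · C(8,3) = 1568; total = C(34,5) = 278256.
P = 1568/278256 = 98/17391 ≈ 0.0056.

98/17391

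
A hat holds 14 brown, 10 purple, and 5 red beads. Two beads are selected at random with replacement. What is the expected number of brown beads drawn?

28/29

By linearity of expectation, E[X] = Σ P(draw i is brown); each independent draw has P(brown) = 14/29.
E[X] = 2 · 14/29 = 28/29 ≈ 0.9655.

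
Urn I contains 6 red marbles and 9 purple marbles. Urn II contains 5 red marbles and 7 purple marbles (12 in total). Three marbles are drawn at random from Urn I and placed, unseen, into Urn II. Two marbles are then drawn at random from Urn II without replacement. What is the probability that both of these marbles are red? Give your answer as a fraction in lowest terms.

Condition on how many of the transferred marbles are red (from Urn I: 6 red of 15; then Urn II has 15 total).
  0 red: C(6,0)C(9,3)/C(15,3) = 12/65; then P = C(5,2)/C(15,2) = 2/21
  1 red: C(6,1)C(9,2)/C(15,3) = 216/455; then P = C(6,2)/C(15,2) = 1/7
  2 red: C(6,2)C(9,1)/C(15,3) = 27/91; then P = C(7,2)/C(15,2) = 1/5
  3 red: C(6,3)C(9,0)/C(15,3) = 4/91; then P = C(8,2)/C(15,2) = 4/15
P(both red) = 23/147 ≈ 0.1565.

23/147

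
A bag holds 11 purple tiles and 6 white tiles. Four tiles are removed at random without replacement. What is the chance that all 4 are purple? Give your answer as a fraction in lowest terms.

Unordered draws without replacement: count favorable combinations over C(17,4).
Favorable = C(11,4) · C(6,0) = 330; total = C(17,4) = 2380.
P = 330/2380 = 33/238 ≈ 0.1387.

33/238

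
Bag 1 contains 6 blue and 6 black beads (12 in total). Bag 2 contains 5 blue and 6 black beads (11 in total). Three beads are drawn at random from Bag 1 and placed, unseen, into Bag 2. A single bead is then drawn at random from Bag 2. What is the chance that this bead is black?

15/28

Condition on how many of the transferred beads are black (from Bag 1: 6 black of 12; then Bag 2 has 14 total).
  0 black: C(6,0)C(6,3)/C(12,3) = 1/11; then P = 6/14
  1 black: C(6,1)C(6,2)/C(12,3) = 9/22; then P = 7/14
  2 black: C(6,2)C(6,1)/C(12,3) = 9/22; then P = 8/14
  3 black: C(6,3)C(6,0)/C(12,3) = 1/11; then P = 9/14
P(black from Bag 2) = 15/28 ≈ 0.5357.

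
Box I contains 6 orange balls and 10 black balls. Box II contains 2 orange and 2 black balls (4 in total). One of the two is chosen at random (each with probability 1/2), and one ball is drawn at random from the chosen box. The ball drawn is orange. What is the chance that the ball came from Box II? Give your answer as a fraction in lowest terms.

P(orange | Box I) = 3/8; P(orange | Box II) = 1/2.
P(orange) = 1/2·3/8 + 1/2·1/2 = 7/16.
By Bayes' rule, P(Box II | orange) = 1/4 / 7/16 = 4/7 ≈ 0.5714.

4/7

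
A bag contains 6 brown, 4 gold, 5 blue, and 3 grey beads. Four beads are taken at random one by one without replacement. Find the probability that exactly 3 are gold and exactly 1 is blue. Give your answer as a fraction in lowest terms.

1/153

Unordered draws without replacement: count favorable combinations over C(18,4).
Favorable = C(6,0) · C(4,3) · C(5,1) · C(3,0) = 20; total = C(18,4) = 3060.
P = 20/3060 = 1/153 ≈ 0.0065.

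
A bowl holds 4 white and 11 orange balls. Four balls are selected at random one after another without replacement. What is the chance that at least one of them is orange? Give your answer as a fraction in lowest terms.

1364/1365

Use the complement: P(at least one orange) = 1 − P(no orange).
P(none) = C(4,4)/C(15,4) = 1/1365.
So P = 1 − 1/1365 = 1364/1365 ≈ 0.9993.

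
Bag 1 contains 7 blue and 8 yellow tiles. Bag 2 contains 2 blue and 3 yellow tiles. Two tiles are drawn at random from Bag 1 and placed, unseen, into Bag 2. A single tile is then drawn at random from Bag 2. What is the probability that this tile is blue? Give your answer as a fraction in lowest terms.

Condition on how many of the transferred tiles are blue (from Bag 1: 7 blue of 15; then Bag 2 has 7 total).
  0 blue: C(7,0)C(8,2)/C(15,2) = 4/15; then P = 2/7
  1 blue: C(7,1)C(8,1)/C(15,2) = 8/15; then P = 3/7
  2 blue: C(7,2)C(8,0)/C(15,2) = 1/5; then P = 4/7
P(blue from Bag 2) = 44/105 ≈ 0.4190.

44/105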